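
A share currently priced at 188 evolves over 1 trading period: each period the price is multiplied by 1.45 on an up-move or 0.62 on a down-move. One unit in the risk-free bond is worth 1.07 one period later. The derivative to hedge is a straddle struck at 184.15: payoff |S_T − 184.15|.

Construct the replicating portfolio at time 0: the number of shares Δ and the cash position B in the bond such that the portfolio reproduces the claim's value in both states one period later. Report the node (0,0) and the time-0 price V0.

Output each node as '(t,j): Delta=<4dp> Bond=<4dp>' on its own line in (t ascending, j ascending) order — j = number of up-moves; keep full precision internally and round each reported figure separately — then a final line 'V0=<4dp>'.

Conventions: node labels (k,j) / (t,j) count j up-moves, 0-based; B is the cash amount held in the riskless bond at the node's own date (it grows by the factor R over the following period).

Arbitrage-free pricing uses the up-move probability p* = (R−d)/(u−d) = 0.5422, discounting each step at R = 1.07.
Payoffs at expiry: V(1,0)=67.5900, V(1,1)=88.4500
Node (0,0) S=188.0000: V=(p*·88.4500+(1−p*)·67.5900)/1.07=73.7380; Δ=(88.4500−67.5900)/(272.6000−116.5600)=0.1337; B=V−Δ·S=48.6054
As a check, the time-0 holding Δ(0,0)·S0 + B(0,0) comes to 73.7380 — exactly V0.

(0,0): Delta=0.1337 Bond=48.6054
V0=73.7380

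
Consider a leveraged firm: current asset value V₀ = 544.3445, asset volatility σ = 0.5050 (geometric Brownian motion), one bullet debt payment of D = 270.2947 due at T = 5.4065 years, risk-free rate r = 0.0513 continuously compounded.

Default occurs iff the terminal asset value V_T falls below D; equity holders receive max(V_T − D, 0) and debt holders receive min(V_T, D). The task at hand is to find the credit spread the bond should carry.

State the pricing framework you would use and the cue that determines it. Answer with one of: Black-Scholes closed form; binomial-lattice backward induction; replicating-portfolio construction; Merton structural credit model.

Key observation: the data describe a firm's assets (V₀ = 544.3445, GBM) and a single zero-coupon debt of face 270.2947, so credit quantities follow from equity-as-call in the structural model.

framework: Merton structural credit model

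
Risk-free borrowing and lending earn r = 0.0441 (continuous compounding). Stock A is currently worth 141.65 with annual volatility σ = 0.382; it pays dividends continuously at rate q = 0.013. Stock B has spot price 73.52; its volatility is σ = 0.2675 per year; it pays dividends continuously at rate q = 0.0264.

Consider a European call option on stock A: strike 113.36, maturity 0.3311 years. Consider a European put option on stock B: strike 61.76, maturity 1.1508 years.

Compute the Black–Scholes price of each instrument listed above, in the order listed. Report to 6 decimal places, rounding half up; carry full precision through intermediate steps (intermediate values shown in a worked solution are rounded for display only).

price(stock A call K=113.36) = 31.363091
price(stock B put K=61.76) = 2.735644

[stock A call K=113.36]
σ√T = 0.382·√0.3311 = 0.219808
d₁ = (ln(S/K) + (r−q+σ²/2)T) / (σ√T) = (ln(141.65/113.36) + (0.0441−0.013+0.382²/2)·0.3311) / 0.219808 = (0.222791 + 0.034455) / 0.219808 = 1.170321
d₂ = d₁ − σ√T = 1.170321 − 0.219808 = 0.950513
e^{−rT} = 0.985505
e^{−qT} = 0.995705
N(d₁) = 0.879064,  N(d₂) = 0.829074
price = S·e^{−qT}·N(d₁) − K·e^{−rT}·N(d₂) = 123.984607 − 92.621515 = 31.363091
[stock B put K=61.76]
σ√T = 0.2675·√1.1508 = 0.286962
d₁ = (ln(S/K) + (r−q+σ²/2)T) / (σ√T) = (ln(73.52/61.76) + (0.0441−0.0264+0.2675²/2)·1.1508) / 0.286962 = (0.174302 + 0.061543) / 0.286962 = 0.821867
d₂ = d₁ − σ√T = 0.821867 − 0.286962 = 0.534905
e^{−rT} = 0.950516
e^{−qT} = 0.970076
N(−d₁) = 0.205576,  N(−d₂) = 0.296358
price = K·e^{−rT}·N(−d₂) − S·e^{−qT}·N(−d₁) = 17.397341 − 14.661697 = 2.735644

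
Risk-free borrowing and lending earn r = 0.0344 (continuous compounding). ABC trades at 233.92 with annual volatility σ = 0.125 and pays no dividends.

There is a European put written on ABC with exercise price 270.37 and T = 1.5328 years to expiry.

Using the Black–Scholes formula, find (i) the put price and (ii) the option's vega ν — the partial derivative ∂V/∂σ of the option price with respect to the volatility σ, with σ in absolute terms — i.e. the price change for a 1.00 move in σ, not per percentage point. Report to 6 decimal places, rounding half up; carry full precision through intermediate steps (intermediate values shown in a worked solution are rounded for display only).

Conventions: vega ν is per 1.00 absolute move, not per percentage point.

price = 28.998584
ν = 101.049756

σ√T = 0.125·√1.5328 = 0.154758
d₁ = (ln(S/K) + (r+σ²/2)T) / (σ√T) = (ln(233.92/270.37) + (0.0344+0.125²/2)·1.5328) / 0.154758 = (-0.144812 + 0.064703) / 0.154758 = -0.517640
d₂ = d₁ − σ√T = -0.517640 − 0.154758 = -0.672398
e^{−rT} = 0.948638
N(−d₁) = 0.697645,  N(−d₂) = 0.749335
Put price V = K·e^{−rT}·N(−d₂) − S·N(−d₁) = 192.191780 − 163.193195 = 28.998584
φ(d₁) = (1/√(2π))·e^{−d₁²/2} = 0.348919
ν = S·φ(d₁)·√T = 101.049756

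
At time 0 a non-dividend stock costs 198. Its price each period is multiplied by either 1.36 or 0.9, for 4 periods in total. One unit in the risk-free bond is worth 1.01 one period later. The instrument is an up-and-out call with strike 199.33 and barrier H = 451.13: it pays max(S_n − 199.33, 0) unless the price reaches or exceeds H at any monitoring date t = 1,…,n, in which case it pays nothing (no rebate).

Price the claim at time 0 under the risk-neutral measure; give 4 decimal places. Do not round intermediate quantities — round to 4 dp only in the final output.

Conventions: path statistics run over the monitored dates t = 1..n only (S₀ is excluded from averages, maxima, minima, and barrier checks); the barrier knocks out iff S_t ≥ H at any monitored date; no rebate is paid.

No-arbitrage gives p* = (R−d)/(u−d) = 0.2391: enumerate every path, weight its payoff by its p*-probability, and discount by R^4.
Enumerate all 2^4 = 16 price paths (U = up ×1.36, D = down ×0.9); each path with k up-moves has probability p*^k·(1−p*)^(4−k).
DDDD: M=178.2000, payoff=0.0000, prob=0.335151
UDDD: M=269.2800, payoff=0.0000, prob=0.105333
DUDD: M=242.3520, payoff=0.0000, prob=0.105333
UUDD: M=366.2208, payoff=97.3088, prob=0.033105
DDUD: M=218.1168, payoff=0.0000, prob=0.105333
UDUD: M=329.5987, payoff=97.3088, prob=0.033105
DUUD: M=329.5987, payoff=97.3088, prob=0.033105
UUUD: M=498.0603, payoff=0.0000, prob=0.010404
DDDU: M=196.3051, payoff=0.0000, prob=0.105333
UDDU: M=296.6388, payoff=97.3088, prob=0.033105
DUDU: M=296.6388, payoff=97.3088, prob=0.033105
UUDU: M=448.2543, payoff=248.9243, prob=0.010404
DDUU: M=296.6388, payoff=97.3088, prob=0.033105
UDUU: M=448.2543, payoff=248.9243, prob=0.010404
DUUU: M=448.2543, payoff=248.9243, prob=0.010404
UUUU: M=677.3620, payoff=0.0000, prob=0.003270
Price = Σ prob·payoff / R^4 = 27.097985 / 1.040604 = 26.0406

price = 26.0406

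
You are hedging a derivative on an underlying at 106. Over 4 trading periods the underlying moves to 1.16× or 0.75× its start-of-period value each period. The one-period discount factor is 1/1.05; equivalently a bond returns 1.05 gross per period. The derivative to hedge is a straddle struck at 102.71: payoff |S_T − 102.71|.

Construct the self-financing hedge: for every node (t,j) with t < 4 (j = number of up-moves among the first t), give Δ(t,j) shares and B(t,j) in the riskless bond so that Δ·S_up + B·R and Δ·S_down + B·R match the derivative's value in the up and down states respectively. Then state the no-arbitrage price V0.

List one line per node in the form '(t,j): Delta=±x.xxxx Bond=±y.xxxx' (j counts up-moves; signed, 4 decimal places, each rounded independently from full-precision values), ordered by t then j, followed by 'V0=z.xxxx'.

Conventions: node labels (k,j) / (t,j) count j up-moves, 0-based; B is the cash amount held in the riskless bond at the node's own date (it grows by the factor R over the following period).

Under the risk-neutral measure, an up-move has probability p* = (R−d)/(u−d) = 0.7317 and values discount at R = 1.05.
At maturity the claim pays: V(4,0)=69.1709, V(4,1)=50.8362, V(4,2)=22.4786, V(4,3)=21.3812, V(4,4)=89.2178
(3,0): S=44.7188. Δ = (V_up−V_dn)/(S_up−S_dn) = (50.8362−69.1709)/(51.8737−33.5391) = -1.0000. V = [p*·50.8362 + (1−p*)·69.1709]/1.05 = 53.1003. B = V − Δ·S = 97.8190.
(3,1): S=69.1650. Δ = (V_up−V_dn)/(S_up−S_dn) = (22.4786−50.8362)/(80.2314−51.8737) = -1.0000. V = [p*·22.4786 + (1−p*)·50.8362]/1.05 = 28.6540. B = V − Δ·S = 97.8190.
(3,2): S=106.9752. Δ = (V_up−V_dn)/(S_up−S_dn) = (21.3812−22.4786)/(124.0912−80.2314) = -0.0250. V = [p*·21.3812 + (1−p*)·22.4786]/1.05 = 20.6435. B = V − Δ·S = 23.3200.
(3,3): S=165.4550. Δ = (V_up−V_dn)/(S_up−S_dn) = (89.2178−21.3812)/(191.9278−124.0912) = 1.0000. V = [p*·89.2178 + (1−p*)·21.3812]/1.05 = 67.6359. B = V − Δ·S = -97.8190.
(2,0): S=59.6250. Δ = (V_up−V_dn)/(S_up−S_dn) = (28.6540−53.1003)/(69.1650−44.7188) = -1.0000. V = [p*·28.6540 + (1−p*)·53.1003]/1.05 = 33.5360. B = V − Δ·S = 93.1610.
(2,1): S=92.2200. Δ = (V_up−V_dn)/(S_up−S_dn) = (20.6435−28.6540)/(106.9752−69.1650) = -0.2119. V = [p*·20.6435 + (1−p*)·28.6540]/1.05 = 21.7073. B = V − Δ·S = 41.2453.
(2,2): S=142.6336. Δ = (V_up−V_dn)/(S_up−S_dn) = (67.6359−20.6435)/(165.4550−106.9752) = 0.8036. V = [p*·67.6359 + (1−p*)·20.6435]/1.05 = 52.4078. B = V − Δ·S = -62.2079.
(1,0): S=79.5000. Δ = (V_up−V_dn)/(S_up−S_dn) = (21.7073−33.5360)/(92.2200−59.6250) = -0.3629. V = [p*·21.7073 + (1−p*)·33.5360]/1.05 = 23.6960. B = V − Δ·S = 52.5466.
(1,1): S=122.9600. Δ = (V_up−V_dn)/(S_up−S_dn) = (52.4078−21.7073)/(142.6336−92.2200) = 0.6090. V = [p*·52.4078 + (1−p*)·21.7073]/1.05 = 42.0677. B = V − Δ·S = -32.8116.
(0,0): S=106.0000. Δ = (V_up−V_dn)/(S_up−S_dn) = (42.0677−23.6960)/(122.9600−79.5000) = 0.4227. V = [p*·42.0677 + (1−p*)·23.6960]/1.05 = 35.3702. B = V − Δ·S = -9.4387.
Sanity check at the root: Δ(0,0)·S0 + B(0,0) reproduces V0 = 35.3702.

(0,0): Delta=0.4227 Bond=-9.4387
(1,0): Delta=-0.3629 Bond=52.5466
(1,1): Delta=0.6090 Bond=-32.8116
(2,0): Delta=-1.0000 Bond=93.1610
(2,1): Delta=-0.2119 Bond=41.2453
(2,2): Delta=0.8036 Bond=-62.2079
(3,0): Delta=-1.0000 Bond=97.8190
(3,1): Delta=-1.0000 Bond=97.8190
(3,2): Delta=-0.0250 Bond=23.3200
(3,3): Delta=1.0000 Bond=-97.8190
V0=35.3702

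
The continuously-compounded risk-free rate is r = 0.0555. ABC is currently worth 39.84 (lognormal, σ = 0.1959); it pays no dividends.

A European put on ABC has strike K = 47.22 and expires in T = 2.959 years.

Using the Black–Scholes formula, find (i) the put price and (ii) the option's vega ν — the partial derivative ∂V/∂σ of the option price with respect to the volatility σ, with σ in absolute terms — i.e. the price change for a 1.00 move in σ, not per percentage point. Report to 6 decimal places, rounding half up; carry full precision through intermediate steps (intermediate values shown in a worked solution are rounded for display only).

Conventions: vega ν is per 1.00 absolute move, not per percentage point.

σ√T = 0.1959·√2.959 = 0.336982
d₁ = (ln(S/K) + (r+σ²/2)T) / (σ√T) = (ln(39.84/47.22) + (0.0555+0.1959²/2)·2.959) / 0.336982 = (-0.169946 + 0.221003) / 0.336982 = 0.151512
d₂ = d₁ − σ√T = 0.151512 − 0.336982 = -0.185470
e^{−rT} = 0.848552
N(−d₁) = 0.439786,  N(−d₂) = 0.573570
Put price V = K·e^{−rT}·N(−d₂) − S·N(−d₁) = 22.982140 − 17.521069 = 5.461071
φ(d₁) = (1/√(2π))·e^{−d₁²/2} = 0.394389
ν = S·φ(d₁)·√T = 27.028196

price = 5.461071
ν = 27.028196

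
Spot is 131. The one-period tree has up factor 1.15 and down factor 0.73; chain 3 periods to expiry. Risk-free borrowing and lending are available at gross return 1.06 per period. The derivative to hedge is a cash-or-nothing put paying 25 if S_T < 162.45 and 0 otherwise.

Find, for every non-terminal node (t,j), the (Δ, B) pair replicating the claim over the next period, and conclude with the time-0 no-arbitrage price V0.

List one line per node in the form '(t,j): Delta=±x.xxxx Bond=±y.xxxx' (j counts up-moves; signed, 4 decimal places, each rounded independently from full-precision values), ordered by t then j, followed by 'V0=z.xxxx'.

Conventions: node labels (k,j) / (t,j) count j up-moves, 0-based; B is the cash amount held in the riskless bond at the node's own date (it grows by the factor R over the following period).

(0,0): Delta=-0.2497 Bond=43.5134
(1,0): Delta=0.0000 Bond=22.2499
(1,1): Delta=-0.2929 Bond=52.6354
(2,0): Delta=0.0000 Bond=23.5849
(2,1): Delta=0.0000 Bond=23.5849
(2,2): Delta=-0.3436 Bond=64.5777
V0=10.8089

No-arbitrage ⇒ martingale measure with p* = (R−d)/(u−d) = 0.7857.
At maturity the claim pays: V(3,0)=25.0000, V(3,1)=25.0000, V(3,2)=25.0000, V(3,3)=0.0000
(2,0): S=69.8099. Δ = (V_up−V_dn)/(S_up−S_dn) = (25.0000−25.0000)/(80.2814−50.9612) = 0.0000. V = [p*·25.0000 + (1−p*)·25.0000]/1.06 = 23.5849. B = V − Δ·S = 23.5849.
(2,1): S=109.9745. Δ = (V_up−V_dn)/(S_up−S_dn) = (25.0000−25.0000)/(126.4707−80.2814) = 0.0000. V = [p*·25.0000 + (1−p*)·25.0000]/1.06 = 23.5849. B = V − Δ·S = 23.5849.
(2,2): S=173.2475. Δ = (V_up−V_dn)/(S_up−S_dn) = (0.0000−25.0000)/(199.2346−126.4707) = -0.3436. V = [p*·0.0000 + (1−p*)·25.0000]/1.06 = 5.0539. B = V − Δ·S = 64.5777.
(1,0): S=95.6300. Δ = (V_up−V_dn)/(S_up−S_dn) = (23.5849−23.5849)/(109.9745−69.8099) = 0.0000. V = [p*·23.5849 + (1−p*)·23.5849]/1.06 = 22.2499. B = V − Δ·S = 22.2499.
(1,1): S=150.6500. Δ = (V_up−V_dn)/(S_up−S_dn) = (5.0539−23.5849)/(173.2475−109.9745) = -0.2929. V = [p*·5.0539 + (1−p*)·23.5849]/1.06 = 8.5140. B = V − Δ·S = 52.6354.
(0,0): S=131.0000. Δ = (V_up−V_dn)/(S_up−S_dn) = (8.5140−22.2499)/(150.6500−95.6300) = -0.2497. V = [p*·8.5140 + (1−p*)·22.2499]/1.06 = 10.8089. B = V − Δ·S = 43.5134.
As a check, the time-0 holding Δ(0,0)·S0 + B(0,0) comes to 10.8089 — exactly V0.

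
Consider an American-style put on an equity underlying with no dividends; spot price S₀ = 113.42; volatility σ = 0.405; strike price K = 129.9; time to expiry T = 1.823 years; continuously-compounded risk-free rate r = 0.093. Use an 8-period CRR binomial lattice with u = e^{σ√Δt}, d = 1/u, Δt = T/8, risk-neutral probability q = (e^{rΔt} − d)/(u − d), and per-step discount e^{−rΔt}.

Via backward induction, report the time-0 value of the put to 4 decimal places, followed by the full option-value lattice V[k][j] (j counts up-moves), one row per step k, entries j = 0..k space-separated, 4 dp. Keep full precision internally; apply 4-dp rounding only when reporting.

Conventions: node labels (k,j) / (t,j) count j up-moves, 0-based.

Δt=0.22787  u=1.21329  d=0.82421  q=0.50687  discount=0.97903
step 8 (expiry): payoffs max(K−S,0) = 105.7462 94.3441 77.5595 52.8516 16.4800 0.0000 0.0000 0.0000 0.0000
k=7: (k=7,j=0): S=29.3055, K−S=100.5945, hold=97.8706 ⇒ V=100.5945 exercise | (k=7,j=1): S=43.1395, K−S=86.7605, hold=84.0366 ⇒ V=86.7605 exercise | (k=7,j=2): S=63.5040, K−S=66.3960, hold=63.6721 ⇒ V=66.3960 exercise | (k=7,j=3): S=93.4817, K−S=36.4183, hold=33.6944 ⇒ V=36.4183 exercise | (k=7,j=4): S=137.6108, K−S=0.0000, hold=7.9564 ⇒ V=7.9564 continue | (k=7,j=5): S=202.5716, K−S=0.0000, hold=0.0000 ⇒ V=0.0000 continue | (k=7,j=6): S=298.1978, K−S=0.0000, hold=0.0000 ⇒ V=0.0000 continue | (k=7,j=7): S=438.9654, K−S=0.0000, hold=0.0000 ⇒ V=0.0000 continue
k=6: (k=6,j=0): S=35.5559, K−S=94.3441, hold=91.6202 ⇒ V=94.3441 exercise | (k=6,j=1): S=52.3405, K−S=77.5595, hold=74.8356 ⇒ V=77.5595 exercise | (k=6,j=2): S=77.0484, K−S=52.8516, hold=50.1277 ⇒ V=52.8516 exercise | (k=6,j=3): S=113.4200, K−S=16.4800, hold=21.5308 ⇒ V=21.5308 continue | (k=6,j=4): S=166.9612, K−S=0.0000, hold=3.8413 ⇒ V=3.8413 continue | (k=6,j=5): S=245.7771, K−S=0.0000, hold=0.0000 ⇒ V=0.0000 continue | (k=6,j=6): S=361.7990, K−S=0.0000, hold=0.0000 ⇒ V=0.0000 continue
k=5: (k=5,j=0): S=43.1395, K−S=86.7605, hold=84.0366 ⇒ V=86.7605 exercise | (k=5,j=1): S=63.5040, K−S=66.3960, hold=63.6721 ⇒ V=66.3960 exercise | (k=5,j=2): S=93.4817, K−S=36.4183, hold=36.2007 ⇒ V=36.4183 exercise | (k=5,j=3): S=137.6108, K−S=0.0000, hold=12.3011 ⇒ V=12.3011 continue | (k=5,j=4): S=202.5716, K−S=0.0000, hold=1.8546 ⇒ V=1.8546 continue | (k=5,j=5): S=298.1978, K−S=0.0000, hold=0.0000 ⇒ V=0.0000 continue
k=4: (k=4,j=0): S=52.3405, K−S=77.5595, hold=74.8356 ⇒ V=77.5595 exercise | (k=4,j=1): S=77.0484, K−S=52.8516, hold=50.1277 ⇒ V=52.8516 exercise | (k=4,j=2): S=113.4200, K−S=16.4800, hold=23.6867 ⇒ V=23.6867 continue | (k=4,j=3): S=166.9612, K−S=0.0000, hold=6.8592 ⇒ V=6.8592 continue | (k=4,j=4): S=245.7771, K−S=0.0000, hold=0.8954 ⇒ V=0.8954 continue
k=3: (k=3,j=0): S=63.5040, K−S=66.3960, hold=63.6721 ⇒ V=66.3960 exercise | (k=3,j=1): S=93.4817, K−S=36.4183, hold=37.2706 ⇒ V=37.2706 continue | (k=3,j=2): S=137.6108, K−S=0.0000, hold=14.8396 ⇒ V=14.8396 continue | (k=3,j=3): S=202.5716, K−S=0.0000, hold=3.7559 ⇒ V=3.7559 continue
k=2: (k=2,j=0): S=77.0484, K−S=52.8516, hold=50.5506 ⇒ V=52.8516 exercise | (k=2,j=1): S=113.4200, K−S=16.4800, hold=25.3579 ⇒ V=25.3579 continue | (k=2,j=2): S=166.9612, K−S=0.0000, hold=9.0282 ⇒ V=9.0282 continue
k=1: (k=1,j=0): S=93.4817, K−S=36.4183, hold=38.0999 ⇒ V=38.0999 continue | (k=1,j=1): S=137.6108, K−S=0.0000, hold=16.7228 ⇒ V=16.7228 continue
k=0: (k=0,j=0): S=113.4200, K−S=16.4800, hold=26.6928 ⇒ V=26.6928 continue

price = 26.6928
tree:
26.6928
38.0999 16.7228
52.8516 25.3579 9.0282
66.3960 37.2706 14.8396 3.7559
77.5595 52.8516 23.6867 6.8592 0.8954
86.7605 66.3960 36.4183 12.3011 1.8546 0.0000
94.3441 77.5595 52.8516 21.5308 3.8413 0.0000 0.0000
100.5945 86.7605 66.3960 36.4183 7.9564 0.0000 0.0000 0.0000
105.7462 94.3441 77.5595 52.8516 16.4800 0.0000 0.0000 0.0000 0.0000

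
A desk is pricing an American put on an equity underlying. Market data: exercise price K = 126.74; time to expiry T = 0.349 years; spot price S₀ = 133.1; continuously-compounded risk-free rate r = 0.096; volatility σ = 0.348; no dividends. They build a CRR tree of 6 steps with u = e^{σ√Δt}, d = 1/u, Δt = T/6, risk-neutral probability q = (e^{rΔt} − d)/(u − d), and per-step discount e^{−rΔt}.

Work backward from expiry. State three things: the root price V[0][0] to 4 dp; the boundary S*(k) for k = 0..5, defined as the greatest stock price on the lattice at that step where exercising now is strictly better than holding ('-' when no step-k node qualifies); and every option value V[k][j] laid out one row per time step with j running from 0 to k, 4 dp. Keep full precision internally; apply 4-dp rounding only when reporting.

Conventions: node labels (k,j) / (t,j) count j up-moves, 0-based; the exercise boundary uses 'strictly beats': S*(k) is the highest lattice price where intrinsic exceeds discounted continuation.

Δt=0.05817, u=1.08755, d=0.91950, q=0.51235, disc=e^(-rΔt)=0.99443
k=6 terminal: V=max(K-S,0) → 46.2992 31.5970 14.2076 0.0000 0.0000 0.0000 0.0000
k=5: j=0 S=87.4836 intr=39.2564 cont=38.5506 V=39.2564[EX]; j=1 S=103.4731 intr=23.2669 cont=22.5612 V=23.2669[EX]; j=2 S=122.3849 intr=4.3551 cont=6.8898 V=6.8898[hold]; j=3 S=144.7532 intr=0.0000 cont=0.0000 V=0.0000[hold]; j=4 S=171.2099 intr=0.0000 cont=0.0000 V=0.0000[hold]; j=5 S=202.5020 intr=0.0000 cont=0.0000 V=0.0000[hold]  S*(5)=103.4731
k=4: j=0 S=95.1430 intr=31.5970 cont=30.8912 V=31.5970[EX]; j=1 S=112.5324 intr=14.2076 cont=14.7933 V=14.7933[hold]; j=2 S=133.1000 intr=0.0000 cont=3.3411 V=3.3411[hold]; j=3 S=157.4268 intr=0.0000 cont=0.0000 V=0.0000[hold]; j=4 S=186.1998 intr=0.0000 cont=0.0000 V=0.0000[hold]  S*(4)=95.1430
k=3: j=0 S=103.4731 intr=23.2669 cont=22.8596 V=23.2669[EX]; j=1 S=122.3849 intr=4.3551 cont=8.8760 V=8.8760[hold]; j=2 S=144.7532 intr=0.0000 cont=1.6202 V=1.6202[hold]; j=3 S=171.2099 intr=0.0000 cont=0.0000 V=0.0000[hold]  S*(3)=103.4731
k=2: j=0 S=112.5324 intr=14.2076 cont=15.8053 V=15.8053[hold]; j=1 S=133.1000 intr=0.0000 cont=5.1298 V=5.1298[hold]; j=2 S=157.4268 intr=0.0000 cont=0.7857 V=0.7857[hold]  S*(2)=-
k=1: j=0 S=122.3849 intr=4.3551 cont=10.2781 V=10.2781[hold]; j=1 S=144.7532 intr=0.0000 cont=2.8879 V=2.8879[hold]  S*(1)=-
k=0: j=0 S=133.1000 intr=0.0000 cont=6.4556 V=6.4556[hold]  S*(0)=-

price = 6.4556
boundary = - - - 103.4731 95.1430 103.4731
tree:
6.4556
10.2781 2.8879
15.8053 5.1298 0.7857
23.2669 8.8760 1.6202 0.0000
31.5970 14.7933 3.3411 0.0000 0.0000
39.2564 23.2669 6.8898 0.0000 0.0000 0.0000
46.2992 31.5970 14.2076 0.0000 0.0000 0.0000 0.0000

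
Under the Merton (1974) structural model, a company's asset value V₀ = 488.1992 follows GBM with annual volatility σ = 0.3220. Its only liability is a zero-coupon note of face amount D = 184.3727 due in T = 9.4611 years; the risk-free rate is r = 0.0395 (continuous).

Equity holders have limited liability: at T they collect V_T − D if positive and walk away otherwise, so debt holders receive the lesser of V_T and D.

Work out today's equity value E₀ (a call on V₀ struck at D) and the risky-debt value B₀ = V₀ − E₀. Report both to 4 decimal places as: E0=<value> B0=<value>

E0=370.3639 B0=117.8353

Equity is a call on the firm's assets struck at D = 184.3727:
d₁ = [ln(V₀/D) + (r + σ²/2)T] / (σ√T)
   = [ln(488.1992/184.3727) + (0.0395 + 0.5·0.3220²)·9.4611] / (0.3220·√9.4611)
   = [0.973764 + 0.864196] / 0.990437 = 1.855707
d₂ = d₁ − σ√T = 1.855707 − 0.990437 = 0.865270
N(d₁) = 0.968252,  N(d₂) = 0.806555,  e^(−rT) = 0.688174
E₀ = V₀·N(d₁) − D·e^(−rT)·N(d₂)
   = 488.1992·0.968252 − 184.3727·0.688174·0.806555 = 370.363928
B₀ = V₀ − E₀ = 488.1992 − 370.363928 = 117.835272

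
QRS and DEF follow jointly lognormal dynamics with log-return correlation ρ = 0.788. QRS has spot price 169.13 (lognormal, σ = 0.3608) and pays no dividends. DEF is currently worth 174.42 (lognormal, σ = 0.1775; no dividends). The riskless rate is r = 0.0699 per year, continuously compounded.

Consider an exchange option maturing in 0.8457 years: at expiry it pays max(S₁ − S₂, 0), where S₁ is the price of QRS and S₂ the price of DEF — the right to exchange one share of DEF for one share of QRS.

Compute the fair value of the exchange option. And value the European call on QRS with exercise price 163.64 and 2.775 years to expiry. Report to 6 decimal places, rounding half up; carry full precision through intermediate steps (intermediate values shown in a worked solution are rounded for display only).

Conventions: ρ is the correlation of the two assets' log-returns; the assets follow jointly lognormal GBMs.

exchange price = 12.997248
price(QRS call K=163.64) = 55.507765

σ_eff = √(σ₁² + σ₂² − 2ρσ₁σ₂) = √(0.3608² + 0.1775² − 2·0.788·0.3608·0.1775) = 0.246481
d₁ = (ln(S₁/S₂) + (q₂ − q₁ + σ_eff²/2)T) / (σ_eff√T) = (ln(169.13/174.42) + (0.0 − 0.0 + 0.030376)·0.8457) / 0.226668 = -0.022541
d₂ = d₁ − σ_eff√T = -0.022541 − 0.226668 = -0.249209
N(d₁) = 0.491008,  N(d₂) = 0.401600
V = S₁·e^{−q₁T}·N(d₁) − S₂·e^{−q₂T}·N(d₂) = 83.044240 − 70.046992 = 12.997248
[vanilla: QRS call K=163.64]
σ√T = 0.3608·√2.775 = 0.601033
d₁ = (ln(S/K) + (r+σ²/2)T) / (σ√T) = (ln(169.13/163.64) + (0.0699+0.3608²/2)·2.775) / 0.601033 = (0.032999 + 0.374593) / 0.601033 = 0.678152
d₂ = d₁ − σ√T = 0.678152 − 0.601033 = 0.077119
e^{−rT} = 0.823681
N(d₁) = 0.751162,  N(d₂) = 0.530736
price = S·N(d₁) − K·e^{−rT}·N(d₂) = 127.044077 − 71.536312 = 55.507765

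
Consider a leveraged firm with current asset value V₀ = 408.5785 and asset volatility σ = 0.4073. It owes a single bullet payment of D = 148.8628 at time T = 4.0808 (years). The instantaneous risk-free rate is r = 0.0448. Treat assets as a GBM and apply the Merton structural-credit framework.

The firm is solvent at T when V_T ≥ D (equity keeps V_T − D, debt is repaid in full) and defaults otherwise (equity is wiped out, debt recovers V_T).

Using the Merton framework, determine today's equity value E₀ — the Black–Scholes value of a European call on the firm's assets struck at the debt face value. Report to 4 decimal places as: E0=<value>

E0=290.3172

With assets at 408.5785 and a single debt payment of 148.8628 at 4.0808 years:
d₁ = [ln(V₀/D) + (r + σ²/2)T] / (σ√T)
   = [ln(408.5785/148.8628) + (0.0448 + 0.5·0.4073²)·4.0808] / (0.4073·√4.0808)
   = [1.009659 + 0.521309] / 0.822786 = 1.860711
d₂ = d₁ − σ√T = 1.860711 − 0.822786 = 1.037925
N(d₁) = 0.968607,  N(d₂) = 0.850347,  e^(−rT) = 0.832918
E₀ = V₀·N(d₁) − D·e^(−rT)·N(d₂)
   = 408.5785·0.968607 − 148.8628·0.832918·0.850347 = 290.317165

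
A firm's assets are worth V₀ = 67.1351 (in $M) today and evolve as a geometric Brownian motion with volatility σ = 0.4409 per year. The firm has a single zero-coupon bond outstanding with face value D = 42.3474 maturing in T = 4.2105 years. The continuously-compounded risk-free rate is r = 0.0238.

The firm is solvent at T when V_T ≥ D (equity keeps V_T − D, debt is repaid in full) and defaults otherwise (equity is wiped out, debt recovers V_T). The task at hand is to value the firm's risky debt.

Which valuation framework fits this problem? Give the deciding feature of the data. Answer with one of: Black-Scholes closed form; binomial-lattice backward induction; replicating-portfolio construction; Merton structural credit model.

Key observation: the question is about default risk generated by asset-value dynamics against a debt face of 42.3474 — the structural framework prices exactly that.

framework: Merton structural credit model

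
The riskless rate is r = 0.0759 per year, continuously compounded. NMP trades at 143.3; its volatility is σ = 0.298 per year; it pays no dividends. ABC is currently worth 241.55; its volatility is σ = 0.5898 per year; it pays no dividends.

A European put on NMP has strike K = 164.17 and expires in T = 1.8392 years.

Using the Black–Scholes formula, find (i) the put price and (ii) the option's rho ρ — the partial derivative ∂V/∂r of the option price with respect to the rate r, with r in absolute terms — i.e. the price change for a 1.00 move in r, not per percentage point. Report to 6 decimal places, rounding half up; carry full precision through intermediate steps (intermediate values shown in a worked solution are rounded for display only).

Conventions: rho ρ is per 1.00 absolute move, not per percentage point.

price = 22.647179
ρ = -151.403377

σ√T = 0.298·√1.8392 = 0.404139
d₁ = (ln(S/K) + (r+σ²/2)T) / (σ√T) = (ln(143.3/164.17) + (0.0759+0.298²/2)·1.8392) / 0.404139 = (-0.135962 + 0.221259) / 0.404139 = 0.211059
d₂ = d₁ − σ√T = 0.211059 − 0.404139 = -0.193080
e^{−rT} = 0.869710
N(−d₁) = 0.416420,  N(−d₂) = 0.576552
Put price V = K·e^{−rT}·N(−d₂) − S·N(−d₁) = 82.320235 − 59.673057 = 22.647179
ρ = −K·T·e^{−rT}·N(−d₂) = -151.403377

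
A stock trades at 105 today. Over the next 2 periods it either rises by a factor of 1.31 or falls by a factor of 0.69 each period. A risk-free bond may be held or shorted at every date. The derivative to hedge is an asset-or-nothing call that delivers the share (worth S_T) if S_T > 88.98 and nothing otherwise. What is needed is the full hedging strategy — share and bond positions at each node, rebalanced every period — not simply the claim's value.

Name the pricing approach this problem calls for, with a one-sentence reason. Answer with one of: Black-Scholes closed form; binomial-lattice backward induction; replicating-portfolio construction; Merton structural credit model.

Key observation: what is demanded is not a single number but the (Δ, B) position at each node of the 1.31/0.69 tree starting at 105; constructing those positions is the replicating-portfolio method.

framework: replicating-portfolio construction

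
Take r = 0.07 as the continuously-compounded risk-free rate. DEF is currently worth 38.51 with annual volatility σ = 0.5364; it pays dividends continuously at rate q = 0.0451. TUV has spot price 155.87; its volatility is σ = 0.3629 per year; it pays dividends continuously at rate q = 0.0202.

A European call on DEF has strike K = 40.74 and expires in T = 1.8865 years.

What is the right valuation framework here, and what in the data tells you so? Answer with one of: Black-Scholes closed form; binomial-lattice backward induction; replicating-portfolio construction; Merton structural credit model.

framework: Black-Scholes closed form

Key observation: with DEF following a GBM at constant σ and r, the European call struck at 40.74 prices in closed form — nothing here needs a stepwise model or a balance sheet.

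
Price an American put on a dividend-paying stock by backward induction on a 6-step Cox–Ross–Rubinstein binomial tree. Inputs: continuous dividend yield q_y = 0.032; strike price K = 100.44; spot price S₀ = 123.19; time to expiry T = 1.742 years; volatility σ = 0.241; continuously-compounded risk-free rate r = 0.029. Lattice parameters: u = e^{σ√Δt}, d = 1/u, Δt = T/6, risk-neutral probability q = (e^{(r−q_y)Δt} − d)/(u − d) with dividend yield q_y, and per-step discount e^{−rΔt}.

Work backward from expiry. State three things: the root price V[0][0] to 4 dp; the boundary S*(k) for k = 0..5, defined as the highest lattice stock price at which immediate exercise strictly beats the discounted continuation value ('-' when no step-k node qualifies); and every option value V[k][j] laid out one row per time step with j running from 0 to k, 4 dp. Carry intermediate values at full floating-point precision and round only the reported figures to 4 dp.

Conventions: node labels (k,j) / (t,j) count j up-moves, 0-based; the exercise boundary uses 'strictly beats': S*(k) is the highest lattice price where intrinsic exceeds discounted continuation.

Δt=0.29033, u=1.13867, d=0.87822, q=0.46424, disc=e^(-rΔt)=0.99162
k=6 terminal: V=max(K-S,0) → 43.9205 27.1591 5.4270 0.0000 0.0000 0.0000 0.0000
k=5: j=0 S=64.3568 intr=36.0832 cont=35.8362 V=36.0832[EX]; j=1 S=83.4424 intr=16.9976 cont=16.9271 V=16.9976[EX]; j=2 S=108.1880 intr=0.0000 cont=2.8832 V=2.8832[hold]; j=3 S=140.2722 intr=0.0000 cont=0.0000 V=0.0000[hold]; j=4 S=181.8712 intr=0.0000 cont=0.0000 V=0.0000[hold]; j=5 S=235.8069 intr=0.0000 cont=0.0000 V=0.0000[hold]  S*(5)=83.4424
k=4: j=0 S=73.2809 intr=27.1591 cont=26.9947 V=27.1591[EX]; j=1 S=95.0130 intr=5.4270 cont=10.3576 V=10.3576[hold]; j=2 S=123.1900 intr=0.0000 cont=1.5318 V=1.5318[hold]; j=3 S=159.7231 intr=0.0000 cont=0.0000 V=0.0000[hold]; j=4 S=207.0905 intr=0.0000 cont=0.0000 V=0.0000[hold]  S*(4)=73.2809
k=3: j=0 S=83.4424 intr=16.9976 cont=19.1969 V=19.1969[hold]; j=1 S=108.1880 intr=0.0000 cont=6.2078 V=6.2078[hold]; j=2 S=140.2722 intr=0.0000 cont=0.8138 V=0.8138[hold]; j=3 S=181.8712 intr=0.0000 cont=0.0000 V=0.0000[hold]  S*(3)=-
k=2: j=0 S=95.0130 intr=5.4270 cont=13.0565 V=13.0565[hold]; j=1 S=123.1900 intr=0.0000 cont=3.6726 V=3.6726[hold]; j=2 S=159.7231 intr=0.0000 cont=0.4323 V=0.4323[hold]  S*(2)=-
k=1: j=0 S=108.1880 intr=0.0000 cont=8.6272 V=8.6272[hold]; j=1 S=140.2722 intr=0.0000 cont=2.1502 V=2.1502[hold]  S*(1)=-
k=0: j=0 S=123.1900 intr=0.0000 cont=5.5732 V=5.5732[hold]  S*(0)=-

price = 5.5732
boundary = - - - - 73.2809 83.4424
tree:
5.5732
8.6272 2.1502
13.0565 3.6726 0.4323
19.1969 6.2078 0.8138 0.0000
27.1591 10.3576 1.5318 0.0000 0.0000
36.0832 16.9976 2.8832 0.0000 0.0000 0.0000
43.9205 27.1591 5.4270 0.0000 0.0000 0.0000 0.0000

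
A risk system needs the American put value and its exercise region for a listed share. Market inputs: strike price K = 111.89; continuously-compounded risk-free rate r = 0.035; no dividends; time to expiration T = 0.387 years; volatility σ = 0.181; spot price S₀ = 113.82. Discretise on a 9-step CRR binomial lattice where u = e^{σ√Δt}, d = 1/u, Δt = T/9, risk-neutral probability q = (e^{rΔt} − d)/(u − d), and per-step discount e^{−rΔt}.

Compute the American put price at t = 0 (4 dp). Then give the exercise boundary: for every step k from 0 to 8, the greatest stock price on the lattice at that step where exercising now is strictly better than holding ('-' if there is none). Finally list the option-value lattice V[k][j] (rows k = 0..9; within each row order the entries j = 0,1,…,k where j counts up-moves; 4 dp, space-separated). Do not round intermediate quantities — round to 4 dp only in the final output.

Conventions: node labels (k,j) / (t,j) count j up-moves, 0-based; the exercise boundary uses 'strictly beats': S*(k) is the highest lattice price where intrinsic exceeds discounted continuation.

price = 3.7033
boundary = - - - - 97.9529 94.3445 97.9529 101.6992 105.5888
tree:
3.7033
5.4004 2.0880
7.6567 3.2543 0.9768
10.5154 4.9402 1.6484 0.3361
13.9371 7.2677 2.7246 0.6221 0.0630
17.5455 10.2954 4.3881 1.1387 0.1289 0.0000
21.0209 13.9371 6.8364 2.0551 0.2639 0.0000 0.0000
24.3682 17.5455 10.1908 3.6424 0.5402 0.0000 0.0000 0.0000
27.5923 21.0209 13.9371 6.3012 1.1056 0.0000 0.0000 0.0000 0.0000
30.6976 24.3682 17.5455 10.1908 2.2628 0.0000 0.0000 0.0000 0.0000 0.0000

params: Δt=0.04300 u=1.03825 d=0.96316 q=0.51068 e^(-rΔt)=0.99850
t_9 payoffs: 30.6976 24.3682 17.5455 10.1908 2.2628 0.0000 0.0000 0.0000 0.0000 0.0000
t_8: node(8,0) S=84.2977 payoff=27.5923 vs cont=27.4240 → 27.5923 [stop]  node(8,1) S=90.8691 payoff=21.0209 vs cont=20.8526 → 21.0209 [stop]  node(8,2) S=97.9529 payoff=13.9371 vs cont=13.7689 → 13.9371 [stop]  node(8,3) S=105.5888 payoff=6.3012 vs cont=6.1329 → 6.3012 [stop]  node(8,4) S=113.8200 payoff=0.0000 vs cont=1.1056 → 1.1056 [wait]  node(8,5) S=122.6929 payoff=0.0000 vs cont=0.0000 → 0.0000 [wait]  node(8,6) S=132.2574 payoff=0.0000 vs cont=0.0000 → 0.0000 [wait]  node(8,7) S=142.5676 payoff=0.0000 vs cont=0.0000 → 0.0000 [wait]  node(8,8) S=153.6814 payoff=0.0000 vs cont=0.0000 → 0.0000 [wait]  ⇒ S*(8)=105.5888
t_7: node(7,0) S=87.5218 payoff=24.3682 vs cont=24.2000 → 24.3682 [stop]  node(7,1) S=94.3445 payoff=17.5455 vs cont=17.3772 → 17.5455 [stop]  node(7,2) S=101.6992 payoff=10.1908 vs cont=10.0225 → 10.1908 [stop]  node(7,3) S=109.6272 payoff=2.2628 vs cont=3.6424 → 3.6424 [wait]  node(7,4) S=118.1732 payoff=0.0000 vs cont=0.5402 → 0.5402 [wait]  node(7,5) S=127.3854 payoff=0.0000 vs cont=0.0000 → 0.0000 [wait]  node(7,6) S=137.3158 payoff=0.0000 vs cont=0.0000 → 0.0000 [wait]  node(7,7) S=148.0202 payoff=0.0000 vs cont=0.0000 → 0.0000 [wait]  ⇒ S*(7)=101.6992
t_6: node(6,0) S=90.8691 payoff=21.0209 vs cont=20.8526 → 21.0209 [stop]  node(6,1) S=97.9529 payoff=13.9371 vs cont=13.7689 → 13.9371 [stop]  node(6,2) S=105.5888 payoff=6.3012 vs cont=6.8364 → 6.8364 [wait]  node(6,3) S=113.8200 payoff=0.0000 vs cont=2.0551 → 2.0551 [wait]  node(6,4) S=122.6929 payoff=0.0000 vs cont=0.2639 → 0.2639 [wait]  node(6,5) S=132.2574 payoff=0.0000 vs cont=0.0000 → 0.0000 [wait]  node(6,6) S=142.5676 payoff=0.0000 vs cont=0.0000 → 0.0000 [wait]  ⇒ S*(6)=97.9529
t_5: node(5,0) S=94.3445 payoff=17.5455 vs cont=17.3772 → 17.5455 [stop]  node(5,1) S=101.6992 payoff=10.1908 vs cont=10.2954 → 10.2954 [wait]  node(5,2) S=109.6272 payoff=2.2628 vs cont=4.3881 → 4.3881 [wait]  node(5,3) S=118.1732 payoff=0.0000 vs cont=1.1387 → 1.1387 [wait]  node(5,4) S=127.3854 payoff=0.0000 vs cont=0.1289 → 0.1289 [wait]  node(5,5) S=137.3158 payoff=0.0000 vs cont=0.0000 → 0.0000 [wait]  ⇒ S*(5)=94.3445
t_4: node(4,0) S=97.9529 payoff=13.9371 vs cont=13.8222 → 13.9371 [stop]  node(4,1) S=105.5888 payoff=6.3012 vs cont=7.2677 → 7.2677 [wait]  node(4,2) S=113.8200 payoff=0.0000 vs cont=2.7246 → 2.7246 [wait]  node(4,3) S=122.6929 payoff=0.0000 vs cont=0.6221 → 0.6221 [wait]  node(4,4) S=132.2574 payoff=0.0000 vs cont=0.0630 → 0.0630 [wait]  ⇒ S*(4)=97.9529
t_3: node(3,0) S=101.6992 payoff=10.1908 vs cont=10.5154 → 10.5154 [wait]  node(3,1) S=109.6272 payoff=2.2628 vs cont=4.9402 → 4.9402 [wait]  node(3,2) S=118.1732 payoff=0.0000 vs cont=1.6484 → 1.6484 [wait]  node(3,3) S=127.3854 payoff=0.0000 vs cont=0.3361 → 0.3361 [wait]  ⇒ S*(3)=-
t_2: node(2,0) S=105.5888 payoff=6.3012 vs cont=7.6567 → 7.6567 [wait]  node(2,1) S=113.8200 payoff=0.0000 vs cont=3.2543 → 3.2543 [wait]  node(2,2) S=122.6929 payoff=0.0000 vs cont=0.9768 → 0.9768 [wait]  ⇒ S*(2)=-
t_1: node(1,0) S=109.6272 payoff=2.2628 vs cont=5.4004 → 5.4004 [wait]  node(1,1) S=118.1732 payoff=0.0000 vs cont=2.0880 → 2.0880 [wait]  ⇒ S*(1)=-
t_0: node(0,0) S=113.8200 payoff=0.0000 vs cont=3.7033 → 3.7033 [wait]  ⇒ S*(0)=-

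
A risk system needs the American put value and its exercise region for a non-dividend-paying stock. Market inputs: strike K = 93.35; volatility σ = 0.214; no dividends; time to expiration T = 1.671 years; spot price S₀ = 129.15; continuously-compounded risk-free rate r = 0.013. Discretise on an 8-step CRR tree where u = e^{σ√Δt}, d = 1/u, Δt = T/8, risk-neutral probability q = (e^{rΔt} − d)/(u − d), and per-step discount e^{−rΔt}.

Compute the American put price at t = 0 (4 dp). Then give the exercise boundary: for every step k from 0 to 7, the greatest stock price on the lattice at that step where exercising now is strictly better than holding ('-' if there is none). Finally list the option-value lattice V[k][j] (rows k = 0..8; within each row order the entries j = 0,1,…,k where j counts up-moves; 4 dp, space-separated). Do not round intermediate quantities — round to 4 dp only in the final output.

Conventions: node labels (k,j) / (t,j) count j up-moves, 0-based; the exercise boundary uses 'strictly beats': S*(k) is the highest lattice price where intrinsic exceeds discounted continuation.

Δt=0.20888, u=1.10275, d=0.90683, q=0.48945, disc=e^(-rΔt)=0.99729
k=8 terminal: V=max(K-S,0) → 34.2907 21.5309 6.0144 0.0000 0.0000 0.0000 0.0000 0.0000 0.0000
k=7: j=0 S=65.1274 intr=28.2226 cont=27.9694 V=28.2226[EX]; j=1 S=79.1982 intr=14.1518 cont=13.8986 V=14.1518[EX]; j=2 S=96.3090 intr=0.0000 cont=3.0623 V=3.0623[hold]; j=3 S=117.1166 intr=0.0000 cont=0.0000 V=0.0000[hold]; j=4 S=142.4197 intr=0.0000 cont=0.0000 V=0.0000[hold]; j=5 S=173.1896 intr=0.0000 cont=0.0000 V=0.0000[hold]; j=6 S=210.6072 intr=0.0000 cont=0.0000 V=0.0000[hold]; j=7 S=256.1090 intr=0.0000 cont=0.0000 V=0.0000[hold]  S*(7)=79.1982
k=6: j=0 S=71.8191 intr=21.5309 cont=21.2778 V=21.5309[EX]; j=1 S=87.3356 intr=6.0144 cont=8.7004 V=8.7004[hold]; j=2 S=106.2045 intr=0.0000 cont=1.5592 V=1.5592[hold]; j=3 S=129.1500 intr=0.0000 cont=0.0000 V=0.0000[hold]; j=4 S=157.0529 intr=0.0000 cont=0.0000 V=0.0000[hold]; j=5 S=190.9842 intr=0.0000 cont=0.0000 V=0.0000[hold]; j=6 S=232.2464 intr=0.0000 cont=0.0000 V=0.0000[hold]  S*(6)=71.8191
k=5: j=0 S=79.1982 intr=14.1518 cont=15.2097 V=15.2097[hold]; j=1 S=96.3090 intr=0.0000 cont=5.1911 V=5.1911[hold]; j=2 S=117.1166 intr=0.0000 cont=0.7939 V=0.7939[hold]; j=3 S=142.4197 intr=0.0000 cont=0.0000 V=0.0000[hold]; j=4 S=173.1896 intr=0.0000 cont=0.0000 V=0.0000[hold]; j=5 S=210.6072 intr=0.0000 cont=0.0000 V=0.0000[hold]  S*(5)=-
k=4: j=0 S=87.3356 intr=6.0144 cont=10.2782 V=10.2782[hold]; j=1 S=106.2045 intr=0.0000 cont=3.0307 V=3.0307[hold]; j=2 S=129.1500 intr=0.0000 cont=0.4042 V=0.4042[hold]; j=3 S=157.0529 intr=0.0000 cont=0.0000 V=0.0000[hold]; j=4 S=190.9842 intr=0.0000 cont=0.0000 V=0.0000[hold]  S*(4)=-
k=3: j=0 S=96.3090 intr=0.0000 cont=6.7127 V=6.7127[hold]; j=1 S=117.1166 intr=0.0000 cont=1.7404 V=1.7404[hold]; j=2 S=142.4197 intr=0.0000 cont=0.2058 V=0.2058[hold]; j=3 S=173.1896 intr=0.0000 cont=0.0000 V=0.0000[hold]  S*(3)=-
k=2: j=0 S=106.2045 intr=0.0000 cont=4.2674 V=4.2674[hold]; j=1 S=129.1500 intr=0.0000 cont=0.9866 V=0.9866[hold]; j=2 S=157.0529 intr=0.0000 cont=0.1048 V=0.1048[hold]  S*(2)=-
k=1: j=0 S=117.1166 intr=0.0000 cont=2.6544 V=2.6544[hold]; j=1 S=142.4197 intr=0.0000 cont=0.5535 V=0.5535[hold]  S*(1)=-
k=0: j=0 S=129.1500 intr=0.0000 cont=1.6217 V=1.6217[hold]  S*(0)=-

price = 1.6217
boundary = - - - - - - 71.8191 79.1982
tree:
1.6217
2.6544 0.5535
4.2674 0.9866 0.1048
6.7127 1.7404 0.2058 0.0000
10.2782 3.0307 0.4042 0.0000 0.0000
15.2097 5.1911 0.7939 0.0000 0.0000 0.0000
21.5309 8.7004 1.5592 0.0000 0.0000 0.0000 0.0000
28.2226 14.1518 3.0623 0.0000 0.0000 0.0000 0.0000 0.0000
34.2907 21.5309 6.0144 0.0000 0.0000 0.0000 0.0000 0.0000 0.0000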